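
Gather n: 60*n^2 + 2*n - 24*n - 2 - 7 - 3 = 60*n^2 - 22*n - 12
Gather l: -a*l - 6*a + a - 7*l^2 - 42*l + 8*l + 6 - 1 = -5*a - 7*l^2 + l*(-a - 34) + 5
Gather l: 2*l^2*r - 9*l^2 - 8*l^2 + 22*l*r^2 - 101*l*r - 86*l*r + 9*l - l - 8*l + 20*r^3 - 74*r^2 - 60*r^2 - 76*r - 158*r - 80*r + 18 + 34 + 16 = l^2*(2*r - 17) + l*(22*r^2 - 187*r) + 20*r^3 - 134*r^2 - 314*r + 68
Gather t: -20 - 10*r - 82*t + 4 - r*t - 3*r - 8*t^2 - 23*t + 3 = -13*r - 8*t^2 + t*(-r - 105) - 13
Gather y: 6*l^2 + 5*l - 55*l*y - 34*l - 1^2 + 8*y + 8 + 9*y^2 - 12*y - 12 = 6*l^2 - 29*l + 9*y^2 + y*(-55*l - 4) - 5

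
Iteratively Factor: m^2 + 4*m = (m + 4)*(m)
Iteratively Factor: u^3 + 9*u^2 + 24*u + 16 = (u + 4)*(u^2 + 5*u + 4) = (u + 1)*(u + 4)*(u + 4)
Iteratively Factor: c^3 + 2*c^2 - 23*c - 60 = (c + 4)*(c^2 - 2*c - 15) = (c + 3)*(c + 4)*(c - 5)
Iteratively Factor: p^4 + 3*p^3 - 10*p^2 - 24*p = (p)*(p^3 + 3*p^2 - 10*p - 24) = p*(p - 3)*(p^2 + 6*p + 8) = p*(p - 3)*(p + 2)*(p + 4)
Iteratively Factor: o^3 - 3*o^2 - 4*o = (o)*(o^2 - 3*o - 4) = o*(o + 1)*(o - 4)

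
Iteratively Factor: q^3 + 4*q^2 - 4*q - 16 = (q + 4)*(q^2 - 4) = (q + 2)*(q + 4)*(q - 2)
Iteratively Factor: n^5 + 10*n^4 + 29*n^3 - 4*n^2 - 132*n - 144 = (n + 3)*(n^4 + 7*n^3 + 8*n^2 - 28*n - 48) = (n + 2)*(n + 3)*(n^3 + 5*n^2 - 2*n - 24) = (n + 2)*(n + 3)*(n + 4)*(n^2 + n - 6) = (n - 2)*(n + 2)*(n + 3)*(n + 4)*(n + 3)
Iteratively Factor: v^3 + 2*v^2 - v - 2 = (v + 1)*(v^2 + v - 2) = (v - 1)*(v + 1)*(v + 2)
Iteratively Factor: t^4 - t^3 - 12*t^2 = (t)*(t^3 - t^2 - 12*t) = t*(t + 3)*(t^2 - 4*t) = t^2*(t + 3)*(t - 4)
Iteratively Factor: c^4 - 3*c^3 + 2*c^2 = (c)*(c^3 - 3*c^2 + 2*c) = c^2*(c^2 - 3*c + 2) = c^2*(c - 1)*(c - 2)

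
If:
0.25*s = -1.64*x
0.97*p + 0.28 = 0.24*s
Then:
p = -1.62309278350515*x - 0.288659793814433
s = -6.56*x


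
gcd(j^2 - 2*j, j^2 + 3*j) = j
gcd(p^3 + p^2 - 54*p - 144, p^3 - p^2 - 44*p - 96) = p^2 - 5*p - 24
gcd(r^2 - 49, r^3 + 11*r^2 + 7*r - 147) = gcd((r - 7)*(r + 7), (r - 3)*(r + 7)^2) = r + 7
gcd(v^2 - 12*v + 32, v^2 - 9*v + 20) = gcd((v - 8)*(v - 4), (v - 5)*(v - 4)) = v - 4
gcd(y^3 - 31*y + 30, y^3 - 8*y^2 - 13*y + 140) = y - 5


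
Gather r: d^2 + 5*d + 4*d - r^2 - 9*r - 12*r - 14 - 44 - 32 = d^2 + 9*d - r^2 - 21*r - 90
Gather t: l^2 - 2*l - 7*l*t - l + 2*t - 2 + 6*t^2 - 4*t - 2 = l^2 - 3*l + 6*t^2 + t*(-7*l - 2) - 4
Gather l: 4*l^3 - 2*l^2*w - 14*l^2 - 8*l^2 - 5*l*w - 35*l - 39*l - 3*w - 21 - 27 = 4*l^3 + l^2*(-2*w - 22) + l*(-5*w - 74) - 3*w - 48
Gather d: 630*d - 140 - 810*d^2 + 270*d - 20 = -810*d^2 + 900*d - 160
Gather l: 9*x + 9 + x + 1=10*x + 10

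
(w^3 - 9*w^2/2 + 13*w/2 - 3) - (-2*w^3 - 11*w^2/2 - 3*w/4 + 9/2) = 3*w^3 + w^2 + 29*w/4 - 15/2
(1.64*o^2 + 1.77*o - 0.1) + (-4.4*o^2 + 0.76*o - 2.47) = -2.76*o^2 + 2.53*o - 2.57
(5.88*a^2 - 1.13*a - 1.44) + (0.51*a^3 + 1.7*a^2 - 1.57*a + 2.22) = 0.51*a^3 + 7.58*a^2 - 2.7*a + 0.78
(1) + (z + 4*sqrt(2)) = z + 1 + 4*sqrt(2)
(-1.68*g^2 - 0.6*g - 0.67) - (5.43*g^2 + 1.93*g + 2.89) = -7.11*g^2 - 2.53*g - 3.56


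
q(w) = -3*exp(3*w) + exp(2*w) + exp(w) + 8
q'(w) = -9*exp(3*w) + 2*exp(2*w) + exp(w)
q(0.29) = 3.96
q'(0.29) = -16.57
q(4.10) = -655378.68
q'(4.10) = -1969921.66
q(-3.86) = 8.02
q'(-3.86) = 0.02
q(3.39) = -77406.50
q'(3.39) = -233182.89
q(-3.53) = 8.03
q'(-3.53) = 0.03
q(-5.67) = 8.00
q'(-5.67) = 0.00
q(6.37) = -597365919.99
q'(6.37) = -1792440075.62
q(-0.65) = 8.37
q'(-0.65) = -0.21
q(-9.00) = 8.00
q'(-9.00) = 0.00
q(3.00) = -23877.74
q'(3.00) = -72100.81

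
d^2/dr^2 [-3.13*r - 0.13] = 0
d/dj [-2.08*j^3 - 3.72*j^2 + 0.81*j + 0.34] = -6.24*j^2 - 7.44*j + 0.81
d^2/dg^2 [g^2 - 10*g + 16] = 2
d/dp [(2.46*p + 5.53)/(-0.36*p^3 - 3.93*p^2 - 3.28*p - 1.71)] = (1.7712*p^3 + 15.6402*p^2 + 43.4658*p + 13.9318)/(0.1296*p^6 + 2.8296*p^5 + 17.8065*p^4 + 27.012*p^3 + 24.199*p^2 + 11.2176*p + 2.9241)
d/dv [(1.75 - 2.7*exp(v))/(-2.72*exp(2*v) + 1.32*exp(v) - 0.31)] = (-7.344*exp(2*v) + 9.52*exp(v) - 1.473)*exp(v)/(7.3984*exp(4*v) - 7.1808*exp(3*v) + 3.4288*exp(2*v) - 0.8184*exp(v) + 0.0961)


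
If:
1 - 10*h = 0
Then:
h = 1/10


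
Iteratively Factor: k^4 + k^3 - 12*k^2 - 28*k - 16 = (k - 4)*(k^3 + 5*k^2 + 8*k + 4) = (k - 4)*(k + 2)*(k^2 + 3*k + 2) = (k - 4)*(k + 2)^2*(k + 1)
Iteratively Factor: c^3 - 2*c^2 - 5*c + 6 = (c - 1)*(c^2 - c - 6) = (c - 1)*(c + 2)*(c - 3)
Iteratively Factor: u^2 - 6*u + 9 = (u - 3)*(u - 3)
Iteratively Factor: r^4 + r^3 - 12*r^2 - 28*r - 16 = (r + 2)*(r^3 - r^2 - 10*r - 8) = (r - 4)*(r + 2)*(r^2 + 3*r + 2) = (r - 4)*(r + 1)*(r + 2)*(r + 2)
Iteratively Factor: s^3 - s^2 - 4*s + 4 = (s + 2)*(s^2 - 3*s + 2) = (s - 1)*(s + 2)*(s - 2)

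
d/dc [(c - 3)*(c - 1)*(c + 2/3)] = 3*c^2 - 20*c/3 + 1/3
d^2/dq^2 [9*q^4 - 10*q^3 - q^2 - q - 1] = 108*q^2 - 60*q - 2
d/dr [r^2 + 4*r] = 2*r + 4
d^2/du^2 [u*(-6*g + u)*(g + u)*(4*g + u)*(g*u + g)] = 2*g*(-24*g^3 - 78*g^2*u - 26*g^2 - 6*g*u^2 - 3*g*u + 10*u^3 + 6*u^2)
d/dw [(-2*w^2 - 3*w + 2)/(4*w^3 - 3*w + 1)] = (2*w^2 + 8*w + 3)/(4*w^4 + 4*w^3 - 3*w^2 - 2*w + 1)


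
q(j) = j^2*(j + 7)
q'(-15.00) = 465.00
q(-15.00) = -1800.00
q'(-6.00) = 24.00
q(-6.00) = 36.00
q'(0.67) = 10.73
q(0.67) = 3.44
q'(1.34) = 24.15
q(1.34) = 14.98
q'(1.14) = 19.86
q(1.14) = 10.58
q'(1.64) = 31.03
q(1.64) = 23.24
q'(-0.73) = -8.62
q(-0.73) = 3.34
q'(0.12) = 1.72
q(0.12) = 0.10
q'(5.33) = 159.85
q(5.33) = 350.28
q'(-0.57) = -7.01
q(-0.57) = 2.09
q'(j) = j^2 + 2*j*(j + 7) = j*(3*j + 14)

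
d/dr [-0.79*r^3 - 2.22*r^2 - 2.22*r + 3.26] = -2.37*r^2 - 4.44*r - 2.22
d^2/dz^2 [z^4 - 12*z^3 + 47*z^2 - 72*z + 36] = 12*z^2 - 72*z + 94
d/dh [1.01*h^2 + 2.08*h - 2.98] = 2.02*h + 2.08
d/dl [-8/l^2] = 16/l^3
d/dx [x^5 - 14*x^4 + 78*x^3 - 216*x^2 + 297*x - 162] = 5*x^4 - 56*x^3 + 234*x^2 - 432*x + 297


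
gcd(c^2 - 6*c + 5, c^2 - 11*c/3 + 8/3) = c - 1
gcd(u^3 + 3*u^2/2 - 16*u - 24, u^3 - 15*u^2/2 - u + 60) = u - 4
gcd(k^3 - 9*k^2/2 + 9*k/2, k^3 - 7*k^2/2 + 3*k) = k^2 - 3*k/2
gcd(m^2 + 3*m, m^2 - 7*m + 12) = 1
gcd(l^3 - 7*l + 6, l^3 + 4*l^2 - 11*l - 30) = 1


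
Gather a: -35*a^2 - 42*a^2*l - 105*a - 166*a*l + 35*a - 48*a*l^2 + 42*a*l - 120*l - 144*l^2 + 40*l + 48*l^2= a^2*(-42*l - 35) + a*(-48*l^2 - 124*l - 70) - 96*l^2 - 80*l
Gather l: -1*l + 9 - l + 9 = 18 - 2*l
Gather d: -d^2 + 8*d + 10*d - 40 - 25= -d^2 + 18*d - 65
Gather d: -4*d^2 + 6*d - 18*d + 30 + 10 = -4*d^2 - 12*d + 40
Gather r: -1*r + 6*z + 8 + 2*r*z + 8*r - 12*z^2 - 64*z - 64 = r*(2*z + 7) - 12*z^2 - 58*z - 56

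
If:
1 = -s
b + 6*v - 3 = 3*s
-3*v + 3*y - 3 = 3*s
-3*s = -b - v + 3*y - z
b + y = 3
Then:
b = 18/5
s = -1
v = -3/5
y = -3/5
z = -39/5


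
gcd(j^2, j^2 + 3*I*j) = j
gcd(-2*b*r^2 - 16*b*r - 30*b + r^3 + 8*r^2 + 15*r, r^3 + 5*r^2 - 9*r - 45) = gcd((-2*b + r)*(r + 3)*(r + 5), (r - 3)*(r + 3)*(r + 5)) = r^2 + 8*r + 15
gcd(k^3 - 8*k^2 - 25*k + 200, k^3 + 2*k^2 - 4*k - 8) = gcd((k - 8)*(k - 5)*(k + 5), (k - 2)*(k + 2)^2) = 1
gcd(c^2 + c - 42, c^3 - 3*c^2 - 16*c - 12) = c - 6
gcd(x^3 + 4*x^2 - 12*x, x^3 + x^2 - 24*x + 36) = x^2 + 4*x - 12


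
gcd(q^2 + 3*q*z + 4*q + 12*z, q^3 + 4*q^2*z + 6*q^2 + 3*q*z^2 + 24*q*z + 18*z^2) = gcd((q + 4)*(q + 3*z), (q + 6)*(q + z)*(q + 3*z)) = q + 3*z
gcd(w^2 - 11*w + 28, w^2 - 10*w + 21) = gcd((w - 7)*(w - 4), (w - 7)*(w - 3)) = w - 7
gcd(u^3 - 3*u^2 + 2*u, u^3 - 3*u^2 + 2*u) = u^3 - 3*u^2 + 2*u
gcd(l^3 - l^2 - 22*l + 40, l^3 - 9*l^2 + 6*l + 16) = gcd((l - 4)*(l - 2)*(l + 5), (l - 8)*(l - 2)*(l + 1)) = l - 2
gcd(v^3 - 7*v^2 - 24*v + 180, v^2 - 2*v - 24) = v - 6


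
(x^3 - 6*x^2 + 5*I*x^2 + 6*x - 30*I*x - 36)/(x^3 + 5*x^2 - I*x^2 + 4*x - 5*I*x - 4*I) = (x^2 + 6*x*(-1 + I) - 36*I)/(x^2 + 5*x + 4)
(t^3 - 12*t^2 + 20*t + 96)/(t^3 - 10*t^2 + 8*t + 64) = (t - 6)/(t - 4)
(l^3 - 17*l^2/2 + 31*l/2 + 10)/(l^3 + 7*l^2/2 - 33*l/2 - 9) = (l^2 - 9*l + 20)/(l^2 + 3*l - 18)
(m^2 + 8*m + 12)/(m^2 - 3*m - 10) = (m + 6)/(m - 5)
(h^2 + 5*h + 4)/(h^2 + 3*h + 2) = (h + 4)/(h + 2)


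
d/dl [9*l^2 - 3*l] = 18*l - 3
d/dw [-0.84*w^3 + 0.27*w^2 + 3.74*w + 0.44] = -2.52*w^2 + 0.54*w + 3.74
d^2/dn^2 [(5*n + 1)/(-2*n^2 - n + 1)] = 2*(-(4*n + 1)^2*(5*n + 1) + (30*n + 7)*(2*n^2 + n - 1))/(2*n^2 + n - 1)^3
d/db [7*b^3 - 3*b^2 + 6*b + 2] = 21*b^2 - 6*b + 6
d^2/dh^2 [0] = 0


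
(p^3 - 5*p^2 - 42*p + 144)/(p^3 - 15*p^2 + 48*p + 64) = (p^2 + 3*p - 18)/(p^2 - 7*p - 8)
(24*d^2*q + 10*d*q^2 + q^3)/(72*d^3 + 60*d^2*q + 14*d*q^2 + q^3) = q*(4*d + q)/(12*d^2 + 8*d*q + q^2)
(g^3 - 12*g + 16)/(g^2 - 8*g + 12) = (g^2 + 2*g - 8)/(g - 6)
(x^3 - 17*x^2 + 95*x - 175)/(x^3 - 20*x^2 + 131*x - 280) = (x - 5)/(x - 8)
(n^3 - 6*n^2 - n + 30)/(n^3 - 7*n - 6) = (n - 5)/(n + 1)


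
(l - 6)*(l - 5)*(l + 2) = l^3 - 9*l^2 + 8*l + 60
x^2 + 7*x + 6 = (x + 1)*(x + 6)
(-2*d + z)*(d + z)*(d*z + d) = -2*d^3*z - 2*d^3 - d^2*z^2 - d^2*z + d*z^3 + d*z^2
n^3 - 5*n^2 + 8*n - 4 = (n - 2)^2*(n - 1)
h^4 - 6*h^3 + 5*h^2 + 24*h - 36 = (h - 3)^2*(h - 2)*(h + 2)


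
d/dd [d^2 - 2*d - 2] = 2*d - 2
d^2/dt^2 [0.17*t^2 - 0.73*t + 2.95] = 0.340000000000000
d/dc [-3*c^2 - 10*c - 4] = -6*c - 10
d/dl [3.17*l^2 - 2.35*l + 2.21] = 6.34*l - 2.35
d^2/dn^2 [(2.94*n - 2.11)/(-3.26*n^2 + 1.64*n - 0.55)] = (-(2.94*n - 2.11)*(6.52*n - 1.64)*(13.04*n - 3.28) + (57.5064*n - 23.4004)*(3.26*n^2 - 1.64*n + 0.55))/(3.26*n^2 - 1.64*n + 0.55)^3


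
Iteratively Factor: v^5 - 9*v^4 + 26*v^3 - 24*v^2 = (v - 4)*(v^4 - 5*v^3 + 6*v^2) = (v - 4)*(v - 3)*(v^3 - 2*v^2) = (v - 4)*(v - 3)*(v - 2)*(v^2) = v*(v - 4)*(v - 3)*(v - 2)*(v)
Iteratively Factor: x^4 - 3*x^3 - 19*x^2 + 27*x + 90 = (x - 5)*(x^3 + 2*x^2 - 9*x - 18) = (x - 5)*(x + 3)*(x^2 - x - 6) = (x - 5)*(x + 2)*(x + 3)*(x - 3)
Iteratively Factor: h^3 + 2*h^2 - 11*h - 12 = (h + 4)*(h^2 - 2*h - 3) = (h + 1)*(h + 4)*(h - 3)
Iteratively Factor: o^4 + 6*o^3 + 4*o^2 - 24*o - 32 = (o - 2)*(o^3 + 8*o^2 + 20*o + 16) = (o - 2)*(o + 4)*(o^2 + 4*o + 4) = (o - 2)*(o + 2)*(o + 4)*(o + 2)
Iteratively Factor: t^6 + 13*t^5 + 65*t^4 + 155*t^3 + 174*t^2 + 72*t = (t + 1)*(t^5 + 12*t^4 + 53*t^3 + 102*t^2 + 72*t) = (t + 1)*(t + 3)*(t^4 + 9*t^3 + 26*t^2 + 24*t) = (t + 1)*(t + 3)^2*(t^3 + 6*t^2 + 8*t) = t*(t + 1)*(t + 3)^2*(t^2 + 6*t + 8) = t*(t + 1)*(t + 3)^2*(t + 4)*(t + 2)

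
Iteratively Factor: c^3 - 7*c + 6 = (c + 3)*(c^2 - 3*c + 2) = (c - 2)*(c + 3)*(c - 1)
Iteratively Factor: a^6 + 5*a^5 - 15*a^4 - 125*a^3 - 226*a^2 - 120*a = (a + 4)*(a^5 + a^4 - 19*a^3 - 49*a^2 - 30*a) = (a + 3)*(a + 4)*(a^4 - 2*a^3 - 13*a^2 - 10*a) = (a + 1)*(a + 3)*(a + 4)*(a^3 - 3*a^2 - 10*a) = (a + 1)*(a + 2)*(a + 3)*(a + 4)*(a^2 - 5*a) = a*(a + 1)*(a + 2)*(a + 3)*(a + 4)*(a - 5)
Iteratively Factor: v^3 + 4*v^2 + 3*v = (v + 1)*(v^2 + 3*v) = (v + 1)*(v + 3)*(v)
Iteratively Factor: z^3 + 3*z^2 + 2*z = (z)*(z^2 + 3*z + 2) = z*(z + 2)*(z + 1)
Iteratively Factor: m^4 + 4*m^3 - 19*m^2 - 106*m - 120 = (m + 3)*(m^3 + m^2 - 22*m - 40) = (m + 2)*(m + 3)*(m^2 - m - 20) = (m + 2)*(m + 3)*(m + 4)*(m - 5)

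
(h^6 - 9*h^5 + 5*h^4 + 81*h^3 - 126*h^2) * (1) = h^6 - 9*h^5 + 5*h^4 + 81*h^3 - 126*h^2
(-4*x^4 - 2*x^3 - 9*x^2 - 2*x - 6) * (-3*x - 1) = 12*x^5 + 10*x^4 + 29*x^3 + 15*x^2 + 20*x + 6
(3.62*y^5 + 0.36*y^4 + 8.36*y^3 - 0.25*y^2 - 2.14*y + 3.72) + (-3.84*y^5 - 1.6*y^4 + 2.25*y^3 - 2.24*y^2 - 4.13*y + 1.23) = -0.22*y^5 - 1.24*y^4 + 10.61*y^3 - 2.49*y^2 - 6.27*y + 4.95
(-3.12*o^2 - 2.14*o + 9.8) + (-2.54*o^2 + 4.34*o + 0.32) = -5.66*o^2 + 2.2*o + 10.12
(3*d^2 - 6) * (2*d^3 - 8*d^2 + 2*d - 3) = 6*d^5 - 24*d^4 - 6*d^3 + 39*d^2 - 12*d + 18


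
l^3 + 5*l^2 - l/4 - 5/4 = (l - 1/2)*(l + 1/2)*(l + 5)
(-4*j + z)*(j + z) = -4*j^2 - 3*j*z + z^2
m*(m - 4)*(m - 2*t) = m^3 - 2*m^2*t - 4*m^2 + 8*m*t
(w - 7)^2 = w^2 - 14*w + 49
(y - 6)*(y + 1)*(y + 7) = y^3 + 2*y^2 - 41*y - 42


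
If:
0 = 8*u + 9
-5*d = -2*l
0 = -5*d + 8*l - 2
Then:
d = 2/15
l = 1/3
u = -9/8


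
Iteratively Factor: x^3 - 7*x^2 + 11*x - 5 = (x - 5)*(x^2 - 2*x + 1) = (x - 5)*(x - 1)*(x - 1)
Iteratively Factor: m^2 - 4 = (m + 2)*(m - 2)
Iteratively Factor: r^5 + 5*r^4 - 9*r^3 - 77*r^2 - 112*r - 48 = (r + 1)*(r^4 + 4*r^3 - 13*r^2 - 64*r - 48) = (r - 4)*(r + 1)*(r^3 + 8*r^2 + 19*r + 12) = (r - 4)*(r + 1)*(r + 3)*(r^2 + 5*r + 4) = (r - 4)*(r + 1)*(r + 3)*(r + 4)*(r + 1)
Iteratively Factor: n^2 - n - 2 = (n - 2)*(n + 1)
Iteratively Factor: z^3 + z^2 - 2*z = (z + 2)*(z^2 - z) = (z - 1)*(z + 2)*(z)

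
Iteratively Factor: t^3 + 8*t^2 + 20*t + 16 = (t + 2)*(t^2 + 6*t + 8) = (t + 2)^2*(t + 4)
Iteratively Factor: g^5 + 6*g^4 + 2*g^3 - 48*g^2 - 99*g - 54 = (g - 3)*(g^4 + 9*g^3 + 29*g^2 + 39*g + 18) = (g - 3)*(g + 1)*(g^3 + 8*g^2 + 21*g + 18) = (g - 3)*(g + 1)*(g + 2)*(g^2 + 6*g + 9) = (g - 3)*(g + 1)*(g + 2)*(g + 3)*(g + 3)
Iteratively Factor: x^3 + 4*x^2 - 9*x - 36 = (x - 3)*(x^2 + 7*x + 12) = (x - 3)*(x + 3)*(x + 4)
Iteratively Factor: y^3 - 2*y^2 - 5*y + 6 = (y + 2)*(y^2 - 4*y + 3) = (y - 3)*(y + 2)*(y - 1)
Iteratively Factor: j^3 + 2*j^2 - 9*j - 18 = (j + 3)*(j^2 - j - 6) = (j + 2)*(j + 3)*(j - 3)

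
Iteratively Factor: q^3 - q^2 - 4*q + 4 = (q - 2)*(q^2 + q - 2) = (q - 2)*(q - 1)*(q + 2)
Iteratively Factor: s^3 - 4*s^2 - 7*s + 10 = (s + 2)*(s^2 - 6*s + 5) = (s - 1)*(s + 2)*(s - 5)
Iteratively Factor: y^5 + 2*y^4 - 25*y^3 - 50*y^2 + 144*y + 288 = (y - 4)*(y^4 + 6*y^3 - y^2 - 54*y - 72) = (y - 4)*(y + 3)*(y^3 + 3*y^2 - 10*y - 24) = (y - 4)*(y + 2)*(y + 3)*(y^2 + y - 12) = (y - 4)*(y - 3)*(y + 2)*(y + 3)*(y + 4)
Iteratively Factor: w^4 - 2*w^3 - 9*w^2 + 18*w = (w - 3)*(w^3 + w^2 - 6*w) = (w - 3)*(w - 2)*(w^2 + 3*w) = w*(w - 3)*(w - 2)*(w + 3)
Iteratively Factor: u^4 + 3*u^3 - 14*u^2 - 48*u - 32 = (u - 4)*(u^3 + 7*u^2 + 14*u + 8) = (u - 4)*(u + 1)*(u^2 + 6*u + 8) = (u - 4)*(u + 1)*(u + 4)*(u + 2)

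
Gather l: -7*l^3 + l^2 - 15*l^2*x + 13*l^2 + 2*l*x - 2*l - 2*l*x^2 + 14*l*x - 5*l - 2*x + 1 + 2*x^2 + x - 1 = -7*l^3 + l^2*(14 - 15*x) + l*(-2*x^2 + 16*x - 7) + 2*x^2 - x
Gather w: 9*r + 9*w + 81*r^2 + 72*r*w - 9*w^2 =81*r^2 + 9*r - 9*w^2 + w*(72*r + 9)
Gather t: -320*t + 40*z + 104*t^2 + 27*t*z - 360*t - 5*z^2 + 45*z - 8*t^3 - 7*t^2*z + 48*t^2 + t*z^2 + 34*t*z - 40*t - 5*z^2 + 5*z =-8*t^3 + t^2*(152 - 7*z) + t*(z^2 + 61*z - 720) - 10*z^2 + 90*z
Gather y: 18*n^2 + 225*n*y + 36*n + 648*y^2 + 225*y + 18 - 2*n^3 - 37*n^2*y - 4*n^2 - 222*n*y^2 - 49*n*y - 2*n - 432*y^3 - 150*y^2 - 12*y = -2*n^3 + 14*n^2 + 34*n - 432*y^3 + y^2*(498 - 222*n) + y*(-37*n^2 + 176*n + 213) + 18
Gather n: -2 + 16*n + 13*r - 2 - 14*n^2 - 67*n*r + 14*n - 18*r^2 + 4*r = -14*n^2 + n*(30 - 67*r) - 18*r^2 + 17*r - 4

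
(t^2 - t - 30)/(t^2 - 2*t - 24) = (t + 5)/(t + 4)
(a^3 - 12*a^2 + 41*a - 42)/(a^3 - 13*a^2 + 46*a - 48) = (a - 7)/(a - 8)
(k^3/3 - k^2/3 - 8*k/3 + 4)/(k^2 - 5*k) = (k^3 - k^2 - 8*k + 12)/(3*k*(k - 5))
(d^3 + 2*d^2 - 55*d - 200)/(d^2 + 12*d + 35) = (d^2 - 3*d - 40)/(d + 7)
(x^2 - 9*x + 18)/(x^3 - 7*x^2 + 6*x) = (x - 3)/(x*(x - 1))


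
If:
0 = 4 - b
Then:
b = 4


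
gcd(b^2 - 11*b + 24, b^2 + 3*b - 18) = b - 3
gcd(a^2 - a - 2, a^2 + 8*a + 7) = a + 1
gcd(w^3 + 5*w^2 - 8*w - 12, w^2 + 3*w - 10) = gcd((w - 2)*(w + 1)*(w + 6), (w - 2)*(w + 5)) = w - 2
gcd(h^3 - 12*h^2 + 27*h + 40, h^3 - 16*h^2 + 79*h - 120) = h^2 - 13*h + 40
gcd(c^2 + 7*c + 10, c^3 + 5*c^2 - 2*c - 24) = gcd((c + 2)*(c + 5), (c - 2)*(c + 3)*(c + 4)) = 1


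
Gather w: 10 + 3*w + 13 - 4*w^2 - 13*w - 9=-4*w^2 - 10*w + 14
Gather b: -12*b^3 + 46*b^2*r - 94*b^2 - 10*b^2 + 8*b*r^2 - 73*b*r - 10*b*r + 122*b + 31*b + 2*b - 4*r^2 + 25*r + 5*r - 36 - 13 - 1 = -12*b^3 + b^2*(46*r - 104) + b*(8*r^2 - 83*r + 155) - 4*r^2 + 30*r - 50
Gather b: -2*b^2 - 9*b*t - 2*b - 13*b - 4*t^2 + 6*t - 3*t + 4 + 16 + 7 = -2*b^2 + b*(-9*t - 15) - 4*t^2 + 3*t + 27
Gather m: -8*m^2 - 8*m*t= -8*m^2 - 8*m*t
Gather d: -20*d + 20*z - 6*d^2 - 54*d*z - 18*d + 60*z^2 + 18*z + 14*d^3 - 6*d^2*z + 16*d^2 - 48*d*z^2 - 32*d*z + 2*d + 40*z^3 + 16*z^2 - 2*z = 14*d^3 + d^2*(10 - 6*z) + d*(-48*z^2 - 86*z - 36) + 40*z^3 + 76*z^2 + 36*z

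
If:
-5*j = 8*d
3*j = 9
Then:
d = -15/8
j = 3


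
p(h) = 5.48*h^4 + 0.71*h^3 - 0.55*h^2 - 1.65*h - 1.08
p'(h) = 21.92*h^3 + 2.13*h^2 - 1.1*h - 1.65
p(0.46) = -1.64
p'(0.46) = 0.43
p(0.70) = -0.95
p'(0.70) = 6.14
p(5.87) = 6620.17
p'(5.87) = 4498.87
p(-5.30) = 4210.50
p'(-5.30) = -3199.37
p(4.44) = 2172.57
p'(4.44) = 1954.08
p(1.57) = 31.02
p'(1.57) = 86.70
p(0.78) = -0.34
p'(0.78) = 9.19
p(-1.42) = 20.40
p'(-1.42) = -58.56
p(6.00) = 7224.66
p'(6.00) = 4803.15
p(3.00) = 452.07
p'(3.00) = 606.06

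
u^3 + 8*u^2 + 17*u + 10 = (u + 1)*(u + 2)*(u + 5)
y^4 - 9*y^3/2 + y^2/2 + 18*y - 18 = (y - 3)*(y - 2)*(y - 3/2)*(y + 2)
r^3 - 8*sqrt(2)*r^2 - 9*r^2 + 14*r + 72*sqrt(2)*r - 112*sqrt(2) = (r - 7)*(r - 2)*(r - 8*sqrt(2))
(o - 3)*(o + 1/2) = o^2 - 5*o/2 - 3/2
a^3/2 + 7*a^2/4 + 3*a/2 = a*(a/2 + 1)*(a + 3/2)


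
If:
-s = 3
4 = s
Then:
No Solution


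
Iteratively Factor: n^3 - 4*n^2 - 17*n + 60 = (n + 4)*(n^2 - 8*n + 15) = (n - 3)*(n + 4)*(n - 5)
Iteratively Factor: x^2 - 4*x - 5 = (x + 1)*(x - 5)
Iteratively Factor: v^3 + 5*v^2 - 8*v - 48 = (v + 4)*(v^2 + v - 12) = (v - 3)*(v + 4)*(v + 4)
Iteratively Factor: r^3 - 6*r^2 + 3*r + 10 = (r - 2)*(r^2 - 4*r - 5) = (r - 5)*(r - 2)*(r + 1)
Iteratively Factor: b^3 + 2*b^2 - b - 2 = (b + 2)*(b^2 - 1) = (b + 1)*(b + 2)*(b - 1)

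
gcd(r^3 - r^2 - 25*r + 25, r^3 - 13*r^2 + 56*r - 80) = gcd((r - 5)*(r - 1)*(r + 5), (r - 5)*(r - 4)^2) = r - 5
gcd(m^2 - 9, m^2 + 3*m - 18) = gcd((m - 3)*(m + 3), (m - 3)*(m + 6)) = m - 3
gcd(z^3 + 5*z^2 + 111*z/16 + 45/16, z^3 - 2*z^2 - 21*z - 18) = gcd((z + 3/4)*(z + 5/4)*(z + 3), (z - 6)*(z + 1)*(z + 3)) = z + 3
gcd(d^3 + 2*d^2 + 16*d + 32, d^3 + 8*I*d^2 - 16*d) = d + 4*I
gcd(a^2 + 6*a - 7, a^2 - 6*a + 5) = a - 1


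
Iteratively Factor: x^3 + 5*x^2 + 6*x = (x + 3)*(x^2 + 2*x) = (x + 2)*(x + 3)*(x)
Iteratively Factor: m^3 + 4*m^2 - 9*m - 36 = (m + 4)*(m^2 - 9) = (m - 3)*(m + 4)*(m + 3)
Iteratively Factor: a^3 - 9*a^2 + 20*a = (a - 5)*(a^2 - 4*a) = a*(a - 5)*(a - 4)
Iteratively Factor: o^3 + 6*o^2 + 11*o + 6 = (o + 1)*(o^2 + 5*o + 6) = (o + 1)*(o + 2)*(o + 3)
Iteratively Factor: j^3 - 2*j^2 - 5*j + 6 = (j - 1)*(j^2 - j - 6) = (j - 3)*(j - 1)*(j + 2)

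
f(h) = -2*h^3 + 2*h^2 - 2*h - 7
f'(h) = -6*h^2 + 4*h - 2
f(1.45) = -11.79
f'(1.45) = -8.82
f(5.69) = -322.07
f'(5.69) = -173.50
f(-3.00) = 71.00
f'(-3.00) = -68.00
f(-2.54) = 43.76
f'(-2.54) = -50.87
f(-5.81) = 464.38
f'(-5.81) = -227.78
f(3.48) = -74.03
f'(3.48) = -60.74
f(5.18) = -241.68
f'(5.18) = -142.27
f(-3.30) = 93.25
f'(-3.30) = -80.54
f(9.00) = -1321.00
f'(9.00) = -452.00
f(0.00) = -7.00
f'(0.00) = -2.00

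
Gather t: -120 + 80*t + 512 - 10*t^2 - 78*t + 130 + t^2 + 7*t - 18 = -9*t^2 + 9*t + 504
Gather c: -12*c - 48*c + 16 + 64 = 80 - 60*c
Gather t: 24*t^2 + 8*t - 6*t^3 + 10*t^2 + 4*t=-6*t^3 + 34*t^2 + 12*t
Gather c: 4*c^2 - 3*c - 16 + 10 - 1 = 4*c^2 - 3*c - 7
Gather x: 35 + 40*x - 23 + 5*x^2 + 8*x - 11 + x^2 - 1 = 6*x^2 + 48*x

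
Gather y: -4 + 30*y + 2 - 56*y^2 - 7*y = -56*y^2 + 23*y - 2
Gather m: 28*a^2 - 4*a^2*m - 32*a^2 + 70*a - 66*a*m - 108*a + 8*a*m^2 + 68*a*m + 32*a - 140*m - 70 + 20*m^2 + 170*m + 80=-4*a^2 - 6*a + m^2*(8*a + 20) + m*(-4*a^2 + 2*a + 30) + 10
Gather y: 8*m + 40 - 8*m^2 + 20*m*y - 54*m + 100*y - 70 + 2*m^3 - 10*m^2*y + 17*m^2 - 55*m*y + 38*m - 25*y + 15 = 2*m^3 + 9*m^2 - 8*m + y*(-10*m^2 - 35*m + 75) - 15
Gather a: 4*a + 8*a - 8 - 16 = 12*a - 24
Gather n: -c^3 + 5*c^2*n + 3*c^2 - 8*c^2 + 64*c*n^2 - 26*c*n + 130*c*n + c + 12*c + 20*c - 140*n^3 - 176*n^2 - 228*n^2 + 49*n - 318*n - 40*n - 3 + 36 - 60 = -c^3 - 5*c^2 + 33*c - 140*n^3 + n^2*(64*c - 404) + n*(5*c^2 + 104*c - 309) - 27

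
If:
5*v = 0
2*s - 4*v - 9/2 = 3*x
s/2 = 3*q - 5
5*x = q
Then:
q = 245/114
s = 55/19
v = 0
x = 49/114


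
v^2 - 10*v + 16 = (v - 8)*(v - 2)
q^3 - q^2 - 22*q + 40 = (q - 4)*(q - 2)*(q + 5)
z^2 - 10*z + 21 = (z - 7)*(z - 3)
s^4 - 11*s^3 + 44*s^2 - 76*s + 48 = (s - 4)*(s - 3)*(s - 2)^2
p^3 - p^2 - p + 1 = (p - 1)^2*(p + 1)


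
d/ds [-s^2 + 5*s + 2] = 5 - 2*s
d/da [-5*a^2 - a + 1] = -10*a - 1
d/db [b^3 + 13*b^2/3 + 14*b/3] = 3*b^2 + 26*b/3 + 14/3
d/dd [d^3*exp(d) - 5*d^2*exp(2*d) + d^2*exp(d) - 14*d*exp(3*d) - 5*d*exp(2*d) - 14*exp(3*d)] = (d^3 - 10*d^2*exp(d) + 4*d^2 - 42*d*exp(2*d) - 20*d*exp(d) + 2*d - 56*exp(2*d) - 5*exp(d))*exp(d)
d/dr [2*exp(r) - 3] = 2*exp(r)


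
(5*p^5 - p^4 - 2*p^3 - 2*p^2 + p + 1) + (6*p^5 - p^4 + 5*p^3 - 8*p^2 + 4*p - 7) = 11*p^5 - 2*p^4 + 3*p^3 - 10*p^2 + 5*p - 6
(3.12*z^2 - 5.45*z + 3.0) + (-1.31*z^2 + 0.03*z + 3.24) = 1.81*z^2 - 5.42*z + 6.24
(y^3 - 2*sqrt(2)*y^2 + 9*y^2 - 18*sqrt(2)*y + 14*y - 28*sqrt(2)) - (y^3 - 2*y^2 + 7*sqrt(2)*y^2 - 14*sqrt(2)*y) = -9*sqrt(2)*y^2 + 11*y^2 - 4*sqrt(2)*y + 14*y - 28*sqrt(2)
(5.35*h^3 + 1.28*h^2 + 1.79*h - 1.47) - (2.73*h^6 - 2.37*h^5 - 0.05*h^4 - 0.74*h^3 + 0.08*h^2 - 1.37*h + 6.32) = -2.73*h^6 + 2.37*h^5 + 0.05*h^4 + 6.09*h^3 + 1.2*h^2 + 3.16*h - 7.79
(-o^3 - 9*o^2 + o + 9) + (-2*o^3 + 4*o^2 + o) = -3*o^3 - 5*o^2 + 2*o + 9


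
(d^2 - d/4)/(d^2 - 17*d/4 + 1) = d/(d - 4)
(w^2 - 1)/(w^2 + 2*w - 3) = (w + 1)/(w + 3)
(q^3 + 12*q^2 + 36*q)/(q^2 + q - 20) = q*(q^2 + 12*q + 36)/(q^2 + q - 20)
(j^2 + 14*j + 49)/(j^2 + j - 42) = (j + 7)/(j - 6)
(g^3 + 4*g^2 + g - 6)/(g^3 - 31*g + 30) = (g^2 + 5*g + 6)/(g^2 + g - 30)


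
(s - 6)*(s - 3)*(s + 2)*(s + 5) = s^4 - 2*s^3 - 35*s^2 + 36*s + 180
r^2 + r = r*(r + 1)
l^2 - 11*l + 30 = (l - 6)*(l - 5)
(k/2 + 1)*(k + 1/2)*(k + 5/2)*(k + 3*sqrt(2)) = k^4/2 + 3*sqrt(2)*k^3/2 + 5*k^3/2 + 29*k^2/8 + 15*sqrt(2)*k^2/2 + 5*k/4 + 87*sqrt(2)*k/8 + 15*sqrt(2)/4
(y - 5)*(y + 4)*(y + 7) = y^3 + 6*y^2 - 27*y - 140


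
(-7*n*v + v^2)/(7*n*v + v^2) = (-7*n + v)/(7*n + v)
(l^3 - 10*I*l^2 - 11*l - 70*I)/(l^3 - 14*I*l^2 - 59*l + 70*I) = (l + 2*I)/(l - 2*I)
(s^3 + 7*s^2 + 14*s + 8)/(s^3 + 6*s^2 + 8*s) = (s + 1)/s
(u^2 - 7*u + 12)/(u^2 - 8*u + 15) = (u - 4)/(u - 5)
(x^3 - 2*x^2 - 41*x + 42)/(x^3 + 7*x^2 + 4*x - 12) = (x - 7)/(x + 2)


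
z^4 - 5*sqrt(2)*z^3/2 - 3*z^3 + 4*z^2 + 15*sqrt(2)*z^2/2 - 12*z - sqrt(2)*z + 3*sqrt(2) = (z - 3)*(z - sqrt(2))^2*(z - sqrt(2)/2)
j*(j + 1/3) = j^2 + j/3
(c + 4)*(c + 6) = c^2 + 10*c + 24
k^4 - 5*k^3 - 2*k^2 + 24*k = k*(k - 4)*(k - 3)*(k + 2)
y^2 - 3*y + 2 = (y - 2)*(y - 1)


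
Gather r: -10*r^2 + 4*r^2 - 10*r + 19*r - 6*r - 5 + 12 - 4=-6*r^2 + 3*r + 3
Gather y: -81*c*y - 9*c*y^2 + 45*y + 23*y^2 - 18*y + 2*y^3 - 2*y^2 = 2*y^3 + y^2*(21 - 9*c) + y*(27 - 81*c)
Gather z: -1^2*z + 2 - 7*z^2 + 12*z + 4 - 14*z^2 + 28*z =-21*z^2 + 39*z + 6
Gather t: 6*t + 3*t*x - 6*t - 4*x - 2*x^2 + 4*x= 3*t*x - 2*x^2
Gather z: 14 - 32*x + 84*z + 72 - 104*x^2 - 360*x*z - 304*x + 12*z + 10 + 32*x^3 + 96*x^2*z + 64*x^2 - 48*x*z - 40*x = 32*x^3 - 40*x^2 - 376*x + z*(96*x^2 - 408*x + 96) + 96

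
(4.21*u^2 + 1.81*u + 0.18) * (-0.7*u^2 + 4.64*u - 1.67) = -2.947*u^4 + 18.2674*u^3 + 1.2417*u^2 - 2.1875*u - 0.3006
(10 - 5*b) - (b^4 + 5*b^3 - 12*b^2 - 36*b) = -b^4 - 5*b^3 + 12*b^2 + 31*b + 10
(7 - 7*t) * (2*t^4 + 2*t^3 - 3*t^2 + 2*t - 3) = -14*t^5 + 35*t^3 - 35*t^2 + 35*t - 21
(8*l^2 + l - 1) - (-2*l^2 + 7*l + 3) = 10*l^2 - 6*l - 4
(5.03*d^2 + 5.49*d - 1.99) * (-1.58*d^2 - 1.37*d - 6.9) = -7.9474*d^4 - 15.5653*d^3 - 39.0841*d^2 - 35.1547*d + 13.731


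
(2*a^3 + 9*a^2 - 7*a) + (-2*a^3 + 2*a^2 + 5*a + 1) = 11*a^2 - 2*a + 1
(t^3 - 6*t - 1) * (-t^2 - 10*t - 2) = -t^5 - 10*t^4 + 4*t^3 + 61*t^2 + 22*t + 2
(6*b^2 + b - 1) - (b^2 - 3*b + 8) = 5*b^2 + 4*b - 9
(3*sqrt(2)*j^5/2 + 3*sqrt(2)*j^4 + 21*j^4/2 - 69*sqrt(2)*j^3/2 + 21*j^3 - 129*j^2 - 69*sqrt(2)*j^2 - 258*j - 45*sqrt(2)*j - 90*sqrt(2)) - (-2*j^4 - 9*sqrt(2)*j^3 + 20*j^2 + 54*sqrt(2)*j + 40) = 3*sqrt(2)*j^5/2 + 3*sqrt(2)*j^4 + 25*j^4/2 - 51*sqrt(2)*j^3/2 + 21*j^3 - 149*j^2 - 69*sqrt(2)*j^2 - 258*j - 99*sqrt(2)*j - 90*sqrt(2) - 40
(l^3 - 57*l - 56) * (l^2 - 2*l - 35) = l^5 - 2*l^4 - 92*l^3 + 58*l^2 + 2107*l + 1960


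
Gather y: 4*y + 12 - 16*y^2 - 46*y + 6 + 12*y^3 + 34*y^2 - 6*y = 12*y^3 + 18*y^2 - 48*y + 18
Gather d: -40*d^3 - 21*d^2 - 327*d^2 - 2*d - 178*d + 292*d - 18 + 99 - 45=-40*d^3 - 348*d^2 + 112*d + 36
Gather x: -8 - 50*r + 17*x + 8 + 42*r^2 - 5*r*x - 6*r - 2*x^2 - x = 42*r^2 - 56*r - 2*x^2 + x*(16 - 5*r)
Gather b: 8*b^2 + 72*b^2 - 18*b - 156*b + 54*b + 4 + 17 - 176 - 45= 80*b^2 - 120*b - 200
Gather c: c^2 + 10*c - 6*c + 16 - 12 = c^2 + 4*c + 4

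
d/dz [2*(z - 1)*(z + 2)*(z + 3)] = 6*z^2 + 16*z + 2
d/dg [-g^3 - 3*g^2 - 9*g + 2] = -3*g^2 - 6*g - 9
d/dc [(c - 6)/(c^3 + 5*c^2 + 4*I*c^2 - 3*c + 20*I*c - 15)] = (-2*c^3 + c^2*(13 - 4*I) + c*(60 + 48*I) - 33 + 120*I)/(c^6 + c^5*(10 + 8*I) + c^4*(3 + 80*I) + c^3*(-220 + 176*I) + c^2*(-541 - 240*I) + c*(90 - 600*I) + 225)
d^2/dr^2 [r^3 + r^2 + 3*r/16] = 6*r + 2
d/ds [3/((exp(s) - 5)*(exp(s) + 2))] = (9 - 6*exp(s))*exp(s)/(exp(4*s) - 6*exp(3*s) - 11*exp(2*s) + 60*exp(s) + 100)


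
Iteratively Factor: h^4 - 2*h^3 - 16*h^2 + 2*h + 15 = (h + 1)*(h^3 - 3*h^2 - 13*h + 15) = (h - 1)*(h + 1)*(h^2 - 2*h - 15) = (h - 1)*(h + 1)*(h + 3)*(h - 5)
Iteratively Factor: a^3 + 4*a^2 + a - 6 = (a + 2)*(a^2 + 2*a - 3) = (a - 1)*(a + 2)*(a + 3)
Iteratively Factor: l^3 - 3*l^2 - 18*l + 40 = (l + 4)*(l^2 - 7*l + 10) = (l - 2)*(l + 4)*(l - 5)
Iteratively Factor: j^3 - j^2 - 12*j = (j + 3)*(j^2 - 4*j) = (j - 4)*(j + 3)*(j)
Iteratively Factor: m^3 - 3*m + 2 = (m - 1)*(m^2 + m - 2) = (m - 1)^2*(m + 2)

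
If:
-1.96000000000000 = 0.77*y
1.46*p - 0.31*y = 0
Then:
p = -0.54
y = -2.55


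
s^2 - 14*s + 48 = (s - 8)*(s - 6)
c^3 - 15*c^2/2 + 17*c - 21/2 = (c - 7/2)*(c - 3)*(c - 1)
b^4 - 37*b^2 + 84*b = b*(b - 4)*(b - 3)*(b + 7)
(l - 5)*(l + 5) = l^2 - 25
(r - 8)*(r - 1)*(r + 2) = r^3 - 7*r^2 - 10*r + 16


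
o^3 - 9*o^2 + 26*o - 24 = (o - 4)*(o - 3)*(o - 2)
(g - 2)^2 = g^2 - 4*g + 4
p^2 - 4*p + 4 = (p - 2)^2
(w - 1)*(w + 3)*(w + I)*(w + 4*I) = w^4 + 2*w^3 + 5*I*w^3 - 7*w^2 + 10*I*w^2 - 8*w - 15*I*w + 12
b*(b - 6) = b^2 - 6*b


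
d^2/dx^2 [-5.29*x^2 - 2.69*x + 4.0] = -10.5800000000000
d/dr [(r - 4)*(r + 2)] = 2*r - 2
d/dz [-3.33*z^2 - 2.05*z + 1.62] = -6.66*z - 2.05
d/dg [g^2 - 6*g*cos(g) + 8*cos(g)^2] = 6*g*sin(g) + 2*g - 8*sin(2*g) - 6*cos(g)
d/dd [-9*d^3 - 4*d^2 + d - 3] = -27*d^2 - 8*d + 1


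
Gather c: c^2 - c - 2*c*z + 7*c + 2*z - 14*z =c^2 + c*(6 - 2*z) - 12*z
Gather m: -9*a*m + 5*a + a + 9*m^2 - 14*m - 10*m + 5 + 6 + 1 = 6*a + 9*m^2 + m*(-9*a - 24) + 12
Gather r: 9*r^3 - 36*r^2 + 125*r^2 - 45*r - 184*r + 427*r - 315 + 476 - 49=9*r^3 + 89*r^2 + 198*r + 112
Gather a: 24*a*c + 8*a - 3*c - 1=a*(24*c + 8) - 3*c - 1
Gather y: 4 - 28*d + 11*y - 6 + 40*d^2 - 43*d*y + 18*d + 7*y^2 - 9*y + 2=40*d^2 - 10*d + 7*y^2 + y*(2 - 43*d)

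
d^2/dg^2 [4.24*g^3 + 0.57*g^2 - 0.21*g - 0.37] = 25.44*g + 1.14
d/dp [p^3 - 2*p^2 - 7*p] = 3*p^2 - 4*p - 7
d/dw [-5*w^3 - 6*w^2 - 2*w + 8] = -15*w^2 - 12*w - 2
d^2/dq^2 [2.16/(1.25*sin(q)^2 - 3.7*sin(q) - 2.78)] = (13.5*sin(q)^4 - 29.97*sin(q)^3 + 39.3444*sin(q)^2 + 37.72224*sin(q) - 74.1528)/(-1.25*sin(q)^2 + 3.7*sin(q) + 2.78)^3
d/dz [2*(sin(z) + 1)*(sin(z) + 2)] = 2*(2*sin(z) + 3)*cos(z)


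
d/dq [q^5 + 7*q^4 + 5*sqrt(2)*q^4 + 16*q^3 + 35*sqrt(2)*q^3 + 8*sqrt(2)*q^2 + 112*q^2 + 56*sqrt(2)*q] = 5*q^4 + 28*q^3 + 20*sqrt(2)*q^3 + 48*q^2 + 105*sqrt(2)*q^2 + 16*sqrt(2)*q + 224*q + 56*sqrt(2)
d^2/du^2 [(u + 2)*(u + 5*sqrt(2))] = 2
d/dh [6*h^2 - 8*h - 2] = 12*h - 8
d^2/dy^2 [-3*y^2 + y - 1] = -6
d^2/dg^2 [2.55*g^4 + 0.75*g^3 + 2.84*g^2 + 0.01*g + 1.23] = 30.6*g^2 + 4.5*g + 5.68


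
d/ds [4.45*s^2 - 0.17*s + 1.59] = 8.9*s - 0.17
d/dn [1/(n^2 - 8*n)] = 2*(4 - n)/(n^2*(n - 8)^2)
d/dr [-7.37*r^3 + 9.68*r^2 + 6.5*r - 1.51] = -22.11*r^2 + 19.36*r + 6.5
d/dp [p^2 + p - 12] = 2*p + 1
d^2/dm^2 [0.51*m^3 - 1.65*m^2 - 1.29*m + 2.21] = 3.06*m - 3.3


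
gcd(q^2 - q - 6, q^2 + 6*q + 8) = q + 2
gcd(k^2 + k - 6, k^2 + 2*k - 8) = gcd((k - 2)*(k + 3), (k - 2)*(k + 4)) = k - 2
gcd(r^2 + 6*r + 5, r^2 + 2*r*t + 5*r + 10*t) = r + 5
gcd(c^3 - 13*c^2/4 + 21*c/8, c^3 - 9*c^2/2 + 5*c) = c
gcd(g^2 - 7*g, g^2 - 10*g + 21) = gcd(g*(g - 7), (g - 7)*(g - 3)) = g - 7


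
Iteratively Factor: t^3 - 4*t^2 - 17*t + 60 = (t - 5)*(t^2 + t - 12) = (t - 5)*(t + 4)*(t - 3)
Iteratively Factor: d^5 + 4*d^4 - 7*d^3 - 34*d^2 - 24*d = (d + 1)*(d^4 + 3*d^3 - 10*d^2 - 24*d) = (d + 1)*(d + 4)*(d^3 - d^2 - 6*d) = d*(d + 1)*(d + 4)*(d^2 - d - 6) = d*(d - 3)*(d + 1)*(d + 4)*(d + 2)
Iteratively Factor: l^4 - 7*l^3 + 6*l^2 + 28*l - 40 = (l + 2)*(l^3 - 9*l^2 + 24*l - 20) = (l - 2)*(l + 2)*(l^2 - 7*l + 10) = (l - 5)*(l - 2)*(l + 2)*(l - 2)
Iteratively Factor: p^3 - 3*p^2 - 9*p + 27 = (p + 3)*(p^2 - 6*p + 9) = (p - 3)*(p + 3)*(p - 3)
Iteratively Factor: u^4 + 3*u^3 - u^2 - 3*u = (u - 1)*(u^3 + 4*u^2 + 3*u) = (u - 1)*(u + 3)*(u^2 + u) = (u - 1)*(u + 1)*(u + 3)*(u)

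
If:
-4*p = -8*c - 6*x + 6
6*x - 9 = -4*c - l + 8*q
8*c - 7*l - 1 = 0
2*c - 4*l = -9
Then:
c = 67/18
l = 37/9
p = 3*x/2 + 107/18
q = 3*x/4 + 5/4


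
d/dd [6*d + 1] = 6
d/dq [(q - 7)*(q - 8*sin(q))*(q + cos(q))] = (7 - q)*(q - 8*sin(q))*(sin(q) - 1) + (7 - q)*(q + cos(q))*(8*cos(q) - 1) + (q - 8*sin(q))*(q + cos(q))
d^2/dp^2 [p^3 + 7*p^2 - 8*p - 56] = 6*p + 14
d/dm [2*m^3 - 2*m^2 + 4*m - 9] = 6*m^2 - 4*m + 4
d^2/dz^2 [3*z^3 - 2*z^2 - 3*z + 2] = 18*z - 4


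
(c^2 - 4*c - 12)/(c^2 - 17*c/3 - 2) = 3*(c + 2)/(3*c + 1)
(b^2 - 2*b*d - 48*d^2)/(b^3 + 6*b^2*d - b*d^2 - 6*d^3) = (b - 8*d)/(b^2 - d^2)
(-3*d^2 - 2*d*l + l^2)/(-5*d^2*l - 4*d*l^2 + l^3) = (3*d - l)/(l*(5*d - l))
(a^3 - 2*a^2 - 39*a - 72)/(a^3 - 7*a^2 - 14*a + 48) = (a + 3)/(a - 2)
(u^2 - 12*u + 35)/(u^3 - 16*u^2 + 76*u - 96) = (u^2 - 12*u + 35)/(u^3 - 16*u^2 + 76*u - 96)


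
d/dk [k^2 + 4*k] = 2*k + 4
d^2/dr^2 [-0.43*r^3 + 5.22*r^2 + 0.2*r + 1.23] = 10.44 - 2.58*r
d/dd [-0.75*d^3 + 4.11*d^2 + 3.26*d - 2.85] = -2.25*d^2 + 8.22*d + 3.26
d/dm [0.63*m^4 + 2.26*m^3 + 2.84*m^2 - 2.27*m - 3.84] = 2.52*m^3 + 6.78*m^2 + 5.68*m - 2.27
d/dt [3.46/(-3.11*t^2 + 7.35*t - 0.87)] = (21.5212*t - 25.431)/(3.11*t^2 - 7.35*t + 0.87)^2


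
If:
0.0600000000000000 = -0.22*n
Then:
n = -0.27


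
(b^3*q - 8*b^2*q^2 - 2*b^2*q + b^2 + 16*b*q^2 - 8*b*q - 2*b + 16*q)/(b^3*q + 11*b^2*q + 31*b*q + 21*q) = (b^3*q - 8*b^2*q^2 - 2*b^2*q + b^2 + 16*b*q^2 - 8*b*q - 2*b + 16*q)/(q*(b^3 + 11*b^2 + 31*b + 21))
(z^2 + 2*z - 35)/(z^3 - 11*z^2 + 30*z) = (z + 7)/(z*(z - 6))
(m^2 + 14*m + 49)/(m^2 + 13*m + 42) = (m + 7)/(m + 6)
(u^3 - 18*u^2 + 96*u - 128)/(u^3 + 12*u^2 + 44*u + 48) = (u^3 - 18*u^2 + 96*u - 128)/(u^3 + 12*u^2 + 44*u + 48)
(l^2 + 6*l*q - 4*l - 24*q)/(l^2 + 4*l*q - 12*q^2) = (4 - l)/(-l + 2*q)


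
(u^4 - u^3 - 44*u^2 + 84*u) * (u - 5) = u^5 - 6*u^4 - 39*u^3 + 304*u^2 - 420*u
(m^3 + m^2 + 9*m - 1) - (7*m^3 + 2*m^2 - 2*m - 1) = -6*m^3 - m^2 + 11*m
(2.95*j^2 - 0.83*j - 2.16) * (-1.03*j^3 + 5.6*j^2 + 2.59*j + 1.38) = -3.0385*j^5 + 17.3749*j^4 + 5.2173*j^3 - 10.1747*j^2 - 6.7398*j - 2.9808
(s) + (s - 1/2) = 2*s - 1/2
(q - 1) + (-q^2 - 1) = -q^2 + q - 2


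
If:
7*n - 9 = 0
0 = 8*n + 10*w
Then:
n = 9/7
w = -36/35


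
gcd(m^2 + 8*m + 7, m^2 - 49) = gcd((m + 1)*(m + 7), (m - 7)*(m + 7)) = m + 7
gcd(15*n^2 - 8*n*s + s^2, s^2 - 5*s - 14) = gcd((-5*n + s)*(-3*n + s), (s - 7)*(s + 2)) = 1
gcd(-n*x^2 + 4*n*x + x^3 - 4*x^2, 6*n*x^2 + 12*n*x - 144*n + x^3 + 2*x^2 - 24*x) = x - 4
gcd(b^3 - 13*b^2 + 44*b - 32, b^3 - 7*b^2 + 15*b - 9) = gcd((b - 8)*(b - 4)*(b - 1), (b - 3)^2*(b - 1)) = b - 1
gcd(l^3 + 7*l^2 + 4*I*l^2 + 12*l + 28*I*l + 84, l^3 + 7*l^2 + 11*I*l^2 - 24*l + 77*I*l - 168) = l + 7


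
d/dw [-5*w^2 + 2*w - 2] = 2 - 10*w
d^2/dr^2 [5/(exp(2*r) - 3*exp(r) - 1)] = 5*((3 - 4*exp(r))*(-exp(2*r) + 3*exp(r) + 1) - 2*(2*exp(r) - 3)^2*exp(r))*exp(r)/(-exp(2*r) + 3*exp(r) + 1)^3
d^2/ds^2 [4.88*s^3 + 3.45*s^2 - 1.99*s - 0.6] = 29.28*s + 6.9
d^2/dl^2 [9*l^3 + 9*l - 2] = 54*l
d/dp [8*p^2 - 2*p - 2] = 16*p - 2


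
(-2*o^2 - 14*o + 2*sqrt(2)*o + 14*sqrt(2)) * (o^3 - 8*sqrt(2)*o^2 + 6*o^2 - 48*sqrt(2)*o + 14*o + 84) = -2*o^5 - 26*o^4 + 18*sqrt(2)*o^4 - 144*o^3 + 234*sqrt(2)*o^3 - 780*o^2 + 784*sqrt(2)*o^2 - 2520*o + 364*sqrt(2)*o + 1176*sqrt(2)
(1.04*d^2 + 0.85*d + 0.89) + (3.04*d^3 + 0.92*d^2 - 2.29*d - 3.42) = 3.04*d^3 + 1.96*d^2 - 1.44*d - 2.53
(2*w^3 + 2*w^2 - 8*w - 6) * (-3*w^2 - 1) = -6*w^5 - 6*w^4 + 22*w^3 + 16*w^2 + 8*w + 6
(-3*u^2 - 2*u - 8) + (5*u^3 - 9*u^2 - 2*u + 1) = 5*u^3 - 12*u^2 - 4*u - 7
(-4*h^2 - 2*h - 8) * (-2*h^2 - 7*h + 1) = 8*h^4 + 32*h^3 + 26*h^2 + 54*h - 8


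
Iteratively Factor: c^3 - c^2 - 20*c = (c)*(c^2 - c - 20) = c*(c - 5)*(c + 4)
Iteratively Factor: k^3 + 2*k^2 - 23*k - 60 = (k - 5)*(k^2 + 7*k + 12) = (k - 5)*(k + 4)*(k + 3)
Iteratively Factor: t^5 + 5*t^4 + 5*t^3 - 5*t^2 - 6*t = (t + 1)*(t^4 + 4*t^3 + t^2 - 6*t) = (t + 1)*(t + 2)*(t^3 + 2*t^2 - 3*t) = (t - 1)*(t + 1)*(t + 2)*(t^2 + 3*t) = t*(t - 1)*(t + 1)*(t + 2)*(t + 3)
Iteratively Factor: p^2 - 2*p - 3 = (p - 3)*(p + 1)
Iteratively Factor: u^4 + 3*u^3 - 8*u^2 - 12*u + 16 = (u - 1)*(u^3 + 4*u^2 - 4*u - 16) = (u - 2)*(u - 1)*(u^2 + 6*u + 8) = (u - 2)*(u - 1)*(u + 4)*(u + 2)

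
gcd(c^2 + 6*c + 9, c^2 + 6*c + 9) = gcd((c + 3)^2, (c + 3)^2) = c^2 + 6*c + 9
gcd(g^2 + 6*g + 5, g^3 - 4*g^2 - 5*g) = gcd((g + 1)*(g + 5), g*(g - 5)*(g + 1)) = g + 1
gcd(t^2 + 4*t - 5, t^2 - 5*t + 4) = t - 1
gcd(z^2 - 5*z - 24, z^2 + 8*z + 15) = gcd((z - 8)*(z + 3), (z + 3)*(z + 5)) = z + 3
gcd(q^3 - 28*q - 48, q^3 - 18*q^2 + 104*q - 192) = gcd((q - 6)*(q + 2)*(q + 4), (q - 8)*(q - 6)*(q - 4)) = q - 6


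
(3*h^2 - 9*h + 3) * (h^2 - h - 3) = 3*h^4 - 12*h^3 + 3*h^2 + 24*h - 9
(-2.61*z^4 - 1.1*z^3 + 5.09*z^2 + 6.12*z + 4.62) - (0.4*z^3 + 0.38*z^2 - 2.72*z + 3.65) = -2.61*z^4 - 1.5*z^3 + 4.71*z^2 + 8.84*z + 0.97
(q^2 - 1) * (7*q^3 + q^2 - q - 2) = 7*q^5 + q^4 - 8*q^3 - 3*q^2 + q + 2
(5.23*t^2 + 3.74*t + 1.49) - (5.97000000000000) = 5.23*t^2 + 3.74*t - 4.48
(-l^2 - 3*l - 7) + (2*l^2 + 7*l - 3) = l^2 + 4*l - 10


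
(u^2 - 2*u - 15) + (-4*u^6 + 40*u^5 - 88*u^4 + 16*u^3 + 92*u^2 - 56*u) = -4*u^6 + 40*u^5 - 88*u^4 + 16*u^3 + 93*u^2 - 58*u - 15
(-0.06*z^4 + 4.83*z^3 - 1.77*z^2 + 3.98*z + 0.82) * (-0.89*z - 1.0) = 0.0534*z^5 - 4.2387*z^4 - 3.2547*z^3 - 1.7722*z^2 - 4.7098*z - 0.82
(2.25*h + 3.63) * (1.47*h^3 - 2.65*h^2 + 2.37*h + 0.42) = 3.3075*h^4 - 0.626399999999999*h^3 - 4.287*h^2 + 9.5481*h + 1.5246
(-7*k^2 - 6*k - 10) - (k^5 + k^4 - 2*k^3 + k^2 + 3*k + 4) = -k^5 - k^4 + 2*k^3 - 8*k^2 - 9*k - 14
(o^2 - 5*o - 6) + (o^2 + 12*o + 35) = 2*o^2 + 7*o + 29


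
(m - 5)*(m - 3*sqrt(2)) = m^2 - 5*m - 3*sqrt(2)*m + 15*sqrt(2)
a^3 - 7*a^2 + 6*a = a*(a - 6)*(a - 1)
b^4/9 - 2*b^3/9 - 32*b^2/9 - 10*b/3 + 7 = (b/3 + 1)^2*(b - 7)*(b - 1)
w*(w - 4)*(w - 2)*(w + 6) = w^4 - 28*w^2 + 48*w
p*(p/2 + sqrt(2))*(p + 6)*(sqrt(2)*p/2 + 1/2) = sqrt(2)*p^4/4 + 5*p^3/4 + 3*sqrt(2)*p^3/2 + sqrt(2)*p^2/2 + 15*p^2/2 + 3*sqrt(2)*p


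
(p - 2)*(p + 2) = p^2 - 4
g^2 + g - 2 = (g - 1)*(g + 2)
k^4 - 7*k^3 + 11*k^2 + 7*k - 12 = (k - 4)*(k - 3)*(k - 1)*(k + 1)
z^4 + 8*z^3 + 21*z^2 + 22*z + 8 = (z + 1)^2*(z + 2)*(z + 4)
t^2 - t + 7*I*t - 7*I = (t - 1)*(t + 7*I)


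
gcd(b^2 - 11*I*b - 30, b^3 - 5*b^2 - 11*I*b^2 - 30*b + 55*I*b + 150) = b^2 - 11*I*b - 30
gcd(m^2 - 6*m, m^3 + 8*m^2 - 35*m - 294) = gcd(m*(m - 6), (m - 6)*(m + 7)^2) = m - 6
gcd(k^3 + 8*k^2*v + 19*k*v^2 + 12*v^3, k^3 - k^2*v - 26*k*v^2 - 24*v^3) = k^2 + 5*k*v + 4*v^2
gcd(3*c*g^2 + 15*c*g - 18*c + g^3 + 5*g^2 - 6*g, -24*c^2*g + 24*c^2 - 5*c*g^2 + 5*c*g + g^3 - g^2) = 3*c*g - 3*c + g^2 - g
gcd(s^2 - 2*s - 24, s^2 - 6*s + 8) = 1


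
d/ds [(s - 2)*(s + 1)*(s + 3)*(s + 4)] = 4*s^3 + 18*s^2 + 6*s - 26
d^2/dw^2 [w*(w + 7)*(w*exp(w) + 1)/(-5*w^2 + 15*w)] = (-w^4*exp(w) - 3*w^3*exp(w) + 51*w^2*exp(w) - 57*w*exp(w) - 186*exp(w) - 20)/(5*(w^3 - 9*w^2 + 27*w - 27))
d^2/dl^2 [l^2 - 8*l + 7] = 2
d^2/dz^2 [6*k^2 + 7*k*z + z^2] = 2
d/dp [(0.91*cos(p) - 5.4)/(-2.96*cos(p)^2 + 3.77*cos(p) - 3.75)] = (-2.6936*cos(p)^2 + 31.968*cos(p) - 16.9455)*sin(p)/(8.7616*cos(p)^4 - 22.3184*cos(p)^3 + 36.4129*cos(p)^2 - 28.275*cos(p) + 14.0625)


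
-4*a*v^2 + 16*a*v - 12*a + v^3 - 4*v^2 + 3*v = (-4*a + v)*(v - 3)*(v - 1)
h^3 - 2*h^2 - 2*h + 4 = (h - 2)*(h - sqrt(2))*(h + sqrt(2))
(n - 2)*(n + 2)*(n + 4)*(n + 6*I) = n^4 + 4*n^3 + 6*I*n^3 - 4*n^2 + 24*I*n^2 - 16*n - 24*I*n - 96*I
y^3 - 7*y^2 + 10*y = y*(y - 5)*(y - 2)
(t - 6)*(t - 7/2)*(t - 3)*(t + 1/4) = t^4 - 49*t^3/4 + 371*t^2/8 - 405*t/8 - 63/4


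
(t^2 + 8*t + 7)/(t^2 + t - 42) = (t + 1)/(t - 6)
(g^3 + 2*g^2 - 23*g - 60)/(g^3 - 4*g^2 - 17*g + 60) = (g + 3)/(g - 3)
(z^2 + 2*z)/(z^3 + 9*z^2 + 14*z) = 1/(z + 7)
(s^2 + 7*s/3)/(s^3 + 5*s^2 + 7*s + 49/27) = 9*s/(9*s^2 + 24*s + 7)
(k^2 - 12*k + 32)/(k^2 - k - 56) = (k - 4)/(k + 7)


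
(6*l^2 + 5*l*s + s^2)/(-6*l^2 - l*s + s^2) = (3*l + s)/(-3*l + s)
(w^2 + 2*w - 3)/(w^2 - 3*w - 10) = (-w^2 - 2*w + 3)/(-w^2 + 3*w + 10)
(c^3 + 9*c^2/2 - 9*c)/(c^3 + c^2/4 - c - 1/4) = 2*c*(2*c^2 + 9*c - 18)/(4*c^3 + c^2 - 4*c - 1)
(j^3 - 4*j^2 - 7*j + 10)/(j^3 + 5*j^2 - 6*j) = (j^2 - 3*j - 10)/(j*(j + 6))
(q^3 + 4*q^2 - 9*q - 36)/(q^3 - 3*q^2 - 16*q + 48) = (q + 3)/(q - 4)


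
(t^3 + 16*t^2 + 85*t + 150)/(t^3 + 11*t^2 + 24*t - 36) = (t^2 + 10*t + 25)/(t^2 + 5*t - 6)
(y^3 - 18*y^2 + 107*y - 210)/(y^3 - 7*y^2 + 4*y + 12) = (y^2 - 12*y + 35)/(y^2 - y - 2)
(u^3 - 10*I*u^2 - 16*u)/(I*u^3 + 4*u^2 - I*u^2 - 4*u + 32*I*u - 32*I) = u*(-I*u - 2)/(u^2 + u*(-1 + 4*I) - 4*I)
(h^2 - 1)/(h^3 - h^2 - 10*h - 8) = (h - 1)/(h^2 - 2*h - 8)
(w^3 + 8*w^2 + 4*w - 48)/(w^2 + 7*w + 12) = (w^2 + 4*w - 12)/(w + 3)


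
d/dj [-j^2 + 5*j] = 5 - 2*j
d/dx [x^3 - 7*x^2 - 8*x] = 3*x^2 - 14*x - 8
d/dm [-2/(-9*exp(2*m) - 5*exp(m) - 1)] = (-36*exp(m) - 10)*exp(m)/(9*exp(2*m) + 5*exp(m) + 1)^2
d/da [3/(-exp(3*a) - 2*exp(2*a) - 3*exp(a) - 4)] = (9*exp(2*a) + 12*exp(a) + 9)*exp(a)/(exp(3*a) + 2*exp(2*a) + 3*exp(a) + 4)^2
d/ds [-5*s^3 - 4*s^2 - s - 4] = -15*s^2 - 8*s - 1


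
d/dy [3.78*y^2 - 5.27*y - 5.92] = 7.56*y - 5.27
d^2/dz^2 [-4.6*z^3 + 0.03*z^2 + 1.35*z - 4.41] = 0.06 - 27.6*z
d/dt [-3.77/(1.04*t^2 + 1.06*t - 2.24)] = (7.8416*t + 3.9962)/(1.04*t^2 + 1.06*t - 2.24)^2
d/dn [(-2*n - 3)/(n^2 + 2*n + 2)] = 2*(n^2 + 3*n + 1)/(n^4 + 4*n^3 + 8*n^2 + 8*n + 4)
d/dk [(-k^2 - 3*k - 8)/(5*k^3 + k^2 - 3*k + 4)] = (5*k^4 + 30*k^3 + 126*k^2 + 8*k - 36)/(25*k^6 + 10*k^5 - 29*k^4 + 34*k^3 + 17*k^2 - 24*k + 16)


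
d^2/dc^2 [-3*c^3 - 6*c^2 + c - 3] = -18*c - 12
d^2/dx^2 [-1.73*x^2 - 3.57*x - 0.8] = -3.46000000000000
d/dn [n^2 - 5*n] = 2*n - 5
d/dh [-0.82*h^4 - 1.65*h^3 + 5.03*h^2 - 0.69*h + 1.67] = -3.28*h^3 - 4.95*h^2 + 10.06*h - 0.69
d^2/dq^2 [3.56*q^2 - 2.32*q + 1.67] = 7.12000000000000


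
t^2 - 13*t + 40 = (t - 8)*(t - 5)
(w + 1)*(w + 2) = w^2 + 3*w + 2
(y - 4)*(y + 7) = y^2 + 3*y - 28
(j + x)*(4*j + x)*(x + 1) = 4*j^2*x + 4*j^2 + 5*j*x^2 + 5*j*x + x^3 + x^2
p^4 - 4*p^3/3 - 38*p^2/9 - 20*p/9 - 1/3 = (p - 3)*(p + 1/3)^2*(p + 1)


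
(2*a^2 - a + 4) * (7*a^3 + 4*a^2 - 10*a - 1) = 14*a^5 + a^4 + 4*a^3 + 24*a^2 - 39*a - 4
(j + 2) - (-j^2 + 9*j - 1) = j^2 - 8*j + 3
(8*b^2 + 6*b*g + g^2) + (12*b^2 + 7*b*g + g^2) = 20*b^2 + 13*b*g + 2*g^2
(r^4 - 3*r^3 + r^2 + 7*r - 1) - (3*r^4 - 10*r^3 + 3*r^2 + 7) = -2*r^4 + 7*r^3 - 2*r^2 + 7*r - 8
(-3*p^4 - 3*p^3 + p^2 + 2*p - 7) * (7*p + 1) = -21*p^5 - 24*p^4 + 4*p^3 + 15*p^2 - 47*p - 7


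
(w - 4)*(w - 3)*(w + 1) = w^3 - 6*w^2 + 5*w + 12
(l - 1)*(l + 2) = l^2 + l - 2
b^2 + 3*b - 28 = (b - 4)*(b + 7)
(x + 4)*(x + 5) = x^2 + 9*x + 20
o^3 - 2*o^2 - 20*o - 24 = (o - 6)*(o + 2)^2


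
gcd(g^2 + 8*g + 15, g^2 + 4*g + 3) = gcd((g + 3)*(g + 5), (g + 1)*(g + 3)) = g + 3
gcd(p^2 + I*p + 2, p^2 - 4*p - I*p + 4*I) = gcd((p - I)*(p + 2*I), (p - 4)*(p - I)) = p - I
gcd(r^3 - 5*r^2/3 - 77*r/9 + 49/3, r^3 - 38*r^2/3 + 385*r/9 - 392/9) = r^2 - 14*r/3 + 49/9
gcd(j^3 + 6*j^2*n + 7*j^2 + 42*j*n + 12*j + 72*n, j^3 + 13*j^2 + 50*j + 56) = j + 4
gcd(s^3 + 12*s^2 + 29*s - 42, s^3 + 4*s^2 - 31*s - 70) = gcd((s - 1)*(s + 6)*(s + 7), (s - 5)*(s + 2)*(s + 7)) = s + 7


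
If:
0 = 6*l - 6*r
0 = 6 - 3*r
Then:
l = 2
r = 2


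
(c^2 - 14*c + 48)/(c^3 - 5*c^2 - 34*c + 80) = (c - 6)/(c^2 + 3*c - 10)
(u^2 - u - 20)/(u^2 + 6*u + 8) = (u - 5)/(u + 2)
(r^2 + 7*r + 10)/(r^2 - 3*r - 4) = (r^2 + 7*r + 10)/(r^2 - 3*r - 4)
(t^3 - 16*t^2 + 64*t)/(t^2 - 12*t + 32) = t*(t - 8)/(t - 4)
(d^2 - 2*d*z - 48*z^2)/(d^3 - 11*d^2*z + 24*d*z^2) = (-d - 6*z)/(d*(-d + 3*z))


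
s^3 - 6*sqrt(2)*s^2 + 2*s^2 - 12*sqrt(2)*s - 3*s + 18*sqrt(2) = (s - 1)*(s + 3)*(s - 6*sqrt(2))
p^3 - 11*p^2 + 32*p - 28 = (p - 7)*(p - 2)^2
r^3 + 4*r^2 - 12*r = r*(r - 2)*(r + 6)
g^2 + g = g*(g + 1)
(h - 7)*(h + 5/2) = h^2 - 9*h/2 - 35/2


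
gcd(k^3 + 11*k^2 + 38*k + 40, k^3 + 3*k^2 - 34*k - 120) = k^2 + 9*k + 20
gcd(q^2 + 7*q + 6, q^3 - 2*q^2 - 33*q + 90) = q + 6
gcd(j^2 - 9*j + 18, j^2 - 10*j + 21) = j - 3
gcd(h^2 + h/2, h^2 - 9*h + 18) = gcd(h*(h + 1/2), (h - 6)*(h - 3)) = 1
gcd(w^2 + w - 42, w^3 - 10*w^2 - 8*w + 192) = w - 6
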